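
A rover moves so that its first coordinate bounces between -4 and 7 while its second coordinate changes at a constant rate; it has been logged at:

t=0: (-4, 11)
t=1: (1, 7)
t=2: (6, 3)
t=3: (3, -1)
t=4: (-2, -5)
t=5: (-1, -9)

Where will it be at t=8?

(0, -21)

The first coordinate reflects between -4 and 7, moving 5 per step.
  step 6: -1 → 4
  step 7: 4 → 5
  step 8: 5 → 0
The second coordinate changes by -4 each step: at step 8 it is -21.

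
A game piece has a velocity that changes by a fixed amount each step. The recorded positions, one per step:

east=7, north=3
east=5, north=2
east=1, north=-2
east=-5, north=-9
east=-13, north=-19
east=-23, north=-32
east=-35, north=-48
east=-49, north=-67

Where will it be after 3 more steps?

east=-103, north=-142

Taking differences between consecutive positions: (-2, -1), (-4, -4), (-6, -7), (-8, -10), (-10, -13), (-12, -16), (-14, -19). These grow by (-2, -3) each step.
step 8: east=-49, north=-67 + (-16, -22) → east=-65, north=-89
step 9: east=-65, north=-89 + (-18, -25) → east=-83, north=-114
step 10: east=-83, north=-114 + (-20, -28) → east=-103, north=-142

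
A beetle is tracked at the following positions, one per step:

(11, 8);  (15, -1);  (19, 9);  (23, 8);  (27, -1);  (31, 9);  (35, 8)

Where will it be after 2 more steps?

First: linear, +4 per step → 43 at step 8.
Second: cycles through 8, -1, 9 every 3 steps. Step 8 lands at position 2 of the cycle → 9.

(43, 9)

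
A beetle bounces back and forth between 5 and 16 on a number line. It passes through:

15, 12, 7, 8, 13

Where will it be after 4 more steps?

The value reflects between 5 and 16, moving 5 per step.
  step 5: 13 → 14
  step 6: 14 → 9
  step 7: 9 → 6
  step 8: 6 → 11

11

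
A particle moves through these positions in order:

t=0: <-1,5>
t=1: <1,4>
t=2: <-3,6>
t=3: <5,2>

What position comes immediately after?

Consecutive displacements <+2,-1>, <-4,+2>, <+8,-4> scale by a factor of -2 each step.
step 4: <5,2> + <-16,+8> → <-11,10>

<-11,10>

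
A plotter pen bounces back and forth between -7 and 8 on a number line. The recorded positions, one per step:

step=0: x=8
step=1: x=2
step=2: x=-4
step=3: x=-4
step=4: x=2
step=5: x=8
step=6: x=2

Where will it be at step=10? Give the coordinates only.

x=8

The value reflects between -7 and 8, moving 6 per step.
  step 7: 2 → -4
  step 8: -4 → -4
  step 9: -4 → 2
  step 10: 2 → 8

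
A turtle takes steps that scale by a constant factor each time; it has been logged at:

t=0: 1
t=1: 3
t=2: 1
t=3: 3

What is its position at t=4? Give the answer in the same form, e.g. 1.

1

Consecutive displacements +2, -2, +2 scale by a factor of -1 each step.
step 4: 3 − 2 → 1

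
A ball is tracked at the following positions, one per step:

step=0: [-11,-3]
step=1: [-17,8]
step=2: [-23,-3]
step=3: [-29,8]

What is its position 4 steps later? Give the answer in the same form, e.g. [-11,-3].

[-53,8]

The first coordinate changes by -6 each step, so at step 7 it is -11 + 7·(-6) = -53.
The second coordinate repeats the cycle [-3, 8] with period 2; step 7 mod 2 = 1, giving 8.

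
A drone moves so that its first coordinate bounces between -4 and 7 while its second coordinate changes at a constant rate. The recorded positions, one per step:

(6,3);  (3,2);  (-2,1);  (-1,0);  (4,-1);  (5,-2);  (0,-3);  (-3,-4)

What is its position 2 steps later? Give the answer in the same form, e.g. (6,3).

(7,-6)

The first coordinate travels 5 per step and bounces off the walls at -4 and 7.
  step 8: -3 → 2
  step 9: 2 → 7
The second coordinate changes by -1 each step: at step 9 it is -6.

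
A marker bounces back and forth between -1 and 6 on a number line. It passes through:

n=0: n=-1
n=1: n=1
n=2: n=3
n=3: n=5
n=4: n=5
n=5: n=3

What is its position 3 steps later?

n=1

The value reflects between -1 and 6, moving 2 per step.
  step 6: 3 → 1
  step 7: 1 → -1
  step 8: -1 → 1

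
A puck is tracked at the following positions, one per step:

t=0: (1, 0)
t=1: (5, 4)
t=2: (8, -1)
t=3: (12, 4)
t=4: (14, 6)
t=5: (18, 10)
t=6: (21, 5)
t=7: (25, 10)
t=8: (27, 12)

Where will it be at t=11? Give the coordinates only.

The moves between consecutive positions are (+4, +4), (+3, -5), (+4, +5), (+2, +2), (+4, +4), (+3, -5), (+4, +5), (+2, +2); they repeat the 4-cycle [(+4, +4), (+3, -5), (+4, +5), (+2, +2)].
step 9: apply (+4, +4) → (31, 16)
step 10: apply (+3, -5) → (34, 11)
step 11: apply (+4, +5) → (38, 16)

(38, 16)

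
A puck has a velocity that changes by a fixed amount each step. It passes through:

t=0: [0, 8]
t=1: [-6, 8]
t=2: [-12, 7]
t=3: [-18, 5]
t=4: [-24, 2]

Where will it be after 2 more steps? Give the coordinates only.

[-36, -7]

Taking differences between consecutive positions: [-6, +0], [-6, -1], [-6, -2], [-6, -3]. These grow by [+0, -1] each step.
step 5: [-24, 2] + [-6, -4] → [-30, -2]
step 6: [-30, -2] + [-6, -5] → [-36, -7]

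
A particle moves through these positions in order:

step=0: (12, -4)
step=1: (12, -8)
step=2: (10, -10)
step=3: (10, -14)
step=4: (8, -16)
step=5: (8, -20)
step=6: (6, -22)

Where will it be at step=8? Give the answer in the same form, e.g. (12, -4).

The moves between consecutive positions are (+0, -4), (-2, -2), (+0, -4), (-2, -2), (+0, -4), (-2, -2); they repeat the 2-cycle [(+0, -4), (-2, -2)].
step 7: apply (+0, -4) → (6, -26)
step 8: apply (-2, -2) → (4, -28)

(4, -28)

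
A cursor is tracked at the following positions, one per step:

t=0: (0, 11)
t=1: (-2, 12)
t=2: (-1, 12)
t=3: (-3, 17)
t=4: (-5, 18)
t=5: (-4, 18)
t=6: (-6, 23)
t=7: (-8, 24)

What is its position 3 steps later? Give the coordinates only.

Differencing gives (-2, +1), (+1, +0), (-2, +5), (-2, +1), (+1, +0), (-2, +5), (-2, +1). This is the pattern (-2, +1), (+1, +0), (-2, +5) repeated.
step 8: apply (+1, +0) → (-7, 24)
step 9: apply (-2, +5) → (-9, 29)
step 10: apply (-2, +1) → (-11, 30)

(-11, 30)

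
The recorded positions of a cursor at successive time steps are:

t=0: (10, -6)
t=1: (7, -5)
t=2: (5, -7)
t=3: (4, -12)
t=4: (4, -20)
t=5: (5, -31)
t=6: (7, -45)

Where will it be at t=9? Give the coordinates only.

First differences are (-3, +1), (-2, -2), (-1, -5), (+0, -8), (+1, -11), (+2, -14); their common second difference is (+1, -3) (constant acceleration).
step 7: (7, -45) + (+3, -17) → (10, -62)
step 8: (10, -62) + (+4, -20) → (14, -82)
step 9: (14, -82) + (+5, -23) → (19, -105)

(19, -105)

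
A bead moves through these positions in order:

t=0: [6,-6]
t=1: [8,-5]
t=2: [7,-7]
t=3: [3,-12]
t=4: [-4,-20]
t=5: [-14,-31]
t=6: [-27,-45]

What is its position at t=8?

[-62,-82]

Taking differences between consecutive positions: [+2,+1], [-1,-2], [-4,-5], [-7,-8], [-10,-11], [-13,-14]. These grow by [-3,-3] each step.
step 7: [-27,-45] + [-16,-17] → [-43,-62]
step 8: [-43,-62] + [-19,-20] → [-62,-82]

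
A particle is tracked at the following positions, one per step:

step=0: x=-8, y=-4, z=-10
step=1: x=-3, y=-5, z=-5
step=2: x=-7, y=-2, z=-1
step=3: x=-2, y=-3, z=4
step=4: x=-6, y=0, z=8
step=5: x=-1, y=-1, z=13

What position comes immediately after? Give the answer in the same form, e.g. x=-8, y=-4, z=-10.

The moves between consecutive positions are (+5, -1, +5), (-4, +3, +4), (+5, -1, +5), (-4, +3, +4), (+5, -1, +5); they repeat the 2-cycle [(+5, -1, +5), (-4, +3, +4)].
step 6: apply (-4, +3, +4) → x=-5, y=2, z=17

x=-5, y=2, z=17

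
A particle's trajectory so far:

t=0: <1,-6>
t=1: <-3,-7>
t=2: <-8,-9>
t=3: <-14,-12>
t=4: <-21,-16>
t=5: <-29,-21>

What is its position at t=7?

<-48,-34>

Taking differences between consecutive positions: <-4,-1>, <-5,-2>, <-6,-3>, <-7,-4>, <-8,-5>. These grow by <-1,-1> each step.
step 6: <-29,-21> + <-9,-6> → <-38,-27>
step 7: <-38,-27> + <-10,-7> → <-48,-34>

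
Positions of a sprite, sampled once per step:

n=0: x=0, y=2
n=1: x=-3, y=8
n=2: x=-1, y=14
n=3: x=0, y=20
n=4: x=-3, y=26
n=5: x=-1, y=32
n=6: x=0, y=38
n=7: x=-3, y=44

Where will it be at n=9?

X: cycles through 0, -3, -1 every 3 steps. Step 9 lands at position 0 of the cycle → 0.
Y: linear, +6 per step → 56 at step 9.

x=0, y=56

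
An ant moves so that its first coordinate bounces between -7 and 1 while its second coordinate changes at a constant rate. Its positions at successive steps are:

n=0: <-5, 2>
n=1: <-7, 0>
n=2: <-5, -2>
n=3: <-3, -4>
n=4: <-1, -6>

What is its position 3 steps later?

The first coordinate travels 2 per step and bounces off the walls at -7 and 1.
  step 5: -1 → 1
  step 6: 1 → -1
  step 7: -1 → -3
The second coordinate changes by -2 each step: at step 7 it is -12.

<-3, -12>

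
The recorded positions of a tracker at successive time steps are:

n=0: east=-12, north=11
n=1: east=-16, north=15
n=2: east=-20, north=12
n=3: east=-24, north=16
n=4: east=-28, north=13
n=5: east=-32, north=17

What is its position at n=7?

east=-40, north=18

Step-to-step displacements: (-4, +4), (-4, -3), (-4, +4), (-4, -3), (-4, +4) — a repeating cycle of length 2.
step 6: apply (-4, -3) → east=-36, north=14
step 7: apply (-4, +4) → east=-40, north=18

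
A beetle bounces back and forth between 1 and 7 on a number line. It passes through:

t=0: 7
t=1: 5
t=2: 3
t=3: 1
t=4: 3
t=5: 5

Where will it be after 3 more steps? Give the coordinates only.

The value reflects between 1 and 7, moving 2 per step.
  step 6: 5 → 7
  step 7: 7 → 5
  step 8: 5 → 3

3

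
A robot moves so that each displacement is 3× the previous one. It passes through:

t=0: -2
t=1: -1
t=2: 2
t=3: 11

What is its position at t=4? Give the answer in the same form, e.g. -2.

Step-to-step displacements: +1, +3, +9; each is 3× the previous.
step 4: 11 + 27 → 38

38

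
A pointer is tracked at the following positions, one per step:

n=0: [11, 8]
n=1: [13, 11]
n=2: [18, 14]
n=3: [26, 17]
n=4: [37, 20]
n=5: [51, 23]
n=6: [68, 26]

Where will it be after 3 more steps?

[137, 35]

Successive displacements: [+2, +3], [+5, +3], [+8, +3], [+11, +3], [+14, +3], [+17, +3] — each changes by [+3, +0].
step 7: [68, 26] + [+20, +3] → [88, 29]
step 8: [88, 29] + [+23, +3] → [111, 32]
step 9: [111, 32] + [+26, +3] → [137, 35]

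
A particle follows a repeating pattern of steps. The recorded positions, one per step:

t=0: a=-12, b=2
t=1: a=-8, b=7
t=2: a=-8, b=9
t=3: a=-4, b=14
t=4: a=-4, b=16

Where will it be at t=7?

The moves between consecutive positions are (+4,+5), (+0,+2), (+4,+5), (+0,+2); they repeat the 2-cycle [(+4,+5), (+0,+2)].
step 5: apply (+4,+5) → a=0, b=21
step 6: apply (+0,+2) → a=0, b=23
step 7: apply (+4,+5) → a=4, b=28

a=4, b=28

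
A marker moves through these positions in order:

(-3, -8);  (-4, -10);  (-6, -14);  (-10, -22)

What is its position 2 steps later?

Step-to-step displacements: (-1, -2), (-2, -4), (-4, -8); each is 2× the previous.
step 4: (-10, -22) + (-8, -16) → (-18, -38)
step 5: (-18, -38) + (-16, -32) → (-34, -70)

(-34, -70)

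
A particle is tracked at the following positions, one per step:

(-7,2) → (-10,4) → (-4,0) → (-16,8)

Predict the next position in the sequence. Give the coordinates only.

Consecutive displacements (-3,+2), (+6,-4), (-12,+8) scale by a factor of -2 each step.
step 4: (-16,8) + (+24,-16) → (8,-8)

(8,-8)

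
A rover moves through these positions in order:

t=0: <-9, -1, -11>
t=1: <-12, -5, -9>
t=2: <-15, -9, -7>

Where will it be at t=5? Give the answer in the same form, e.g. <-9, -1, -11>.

Constant displacement of <-3, -4, +2> per step.
step 3: <-15, -9, -7> + <-3, -4, +2> → <-18, -13, -5>
step 4: <-18, -13, -5> + <-3, -4, +2> → <-21, -17, -3>
step 5: <-21, -17, -3> + <-3, -4, +2> → <-24, -21, -1>

<-24, -21, -1>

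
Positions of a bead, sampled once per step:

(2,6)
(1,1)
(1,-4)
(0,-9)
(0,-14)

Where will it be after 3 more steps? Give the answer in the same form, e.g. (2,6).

(-2,-29)

Step-to-step displacements: (-1,-5), (+0,-5), (-1,-5), (+0,-5) — a repeating cycle of length 2.
step 5: apply (-1,-5) → (-1,-19)
step 6: apply (+0,-5) → (-1,-24)
step 7: apply (-1,-5) → (-2,-29)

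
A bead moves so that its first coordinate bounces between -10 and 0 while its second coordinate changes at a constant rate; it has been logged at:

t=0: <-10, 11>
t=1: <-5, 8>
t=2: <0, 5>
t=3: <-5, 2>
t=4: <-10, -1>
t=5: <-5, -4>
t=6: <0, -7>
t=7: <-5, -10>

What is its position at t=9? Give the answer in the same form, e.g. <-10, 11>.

The first coordinate reflects between -10 and 0, moving 5 per step.
  step 8: -5 → -10
  step 9: -10 → -5
The second coordinate changes by -3 each step: at step 9 it is -16.

<-5, -16>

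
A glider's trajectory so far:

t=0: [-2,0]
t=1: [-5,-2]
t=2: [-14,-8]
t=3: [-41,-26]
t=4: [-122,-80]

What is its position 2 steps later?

Step-to-step displacements: [-3,-2], [-9,-6], [-27,-18], [-81,-54]; each is 3× the previous.
step 5: [-122,-80] + [-243,-162] → [-365,-242]
step 6: [-365,-242] + [-729,-486] → [-1094,-728]

[-1094,-728]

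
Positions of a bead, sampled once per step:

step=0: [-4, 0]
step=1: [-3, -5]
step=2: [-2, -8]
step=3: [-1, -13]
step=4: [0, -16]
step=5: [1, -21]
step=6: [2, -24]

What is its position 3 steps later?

[5, -37]

Step-to-step displacements: [+1, -5], [+1, -3], [+1, -5], [+1, -3], [+1, -5], [+1, -3] — a repeating cycle of length 2.
step 7: apply [+1, -5] → [3, -29]
step 8: apply [+1, -3] → [4, -32]
step 9: apply [+1, -5] → [5, -37]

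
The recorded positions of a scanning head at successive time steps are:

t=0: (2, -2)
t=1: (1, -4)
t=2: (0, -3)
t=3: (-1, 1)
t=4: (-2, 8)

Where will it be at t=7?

(-5, 47)

Successive displacements: (-1, -2), (-1, +1), (-1, +4), (-1, +7) — each changes by (+0, +3).
step 5: (-2, 8) + (-1, +10) → (-3, 18)
step 6: (-3, 18) + (-1, +13) → (-4, 31)
step 7: (-4, 31) + (-1, +16) → (-5, 47)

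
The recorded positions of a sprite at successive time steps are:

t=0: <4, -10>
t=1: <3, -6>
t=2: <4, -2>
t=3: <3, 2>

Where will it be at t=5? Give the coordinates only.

<3, 10>

The first coordinate repeats the cycle [4, 3] with period 2; step 5 mod 2 = 1, giving 3.
The second coordinate changes by +4 each step, so at step 5 it is -10 + 5·(4) = 10.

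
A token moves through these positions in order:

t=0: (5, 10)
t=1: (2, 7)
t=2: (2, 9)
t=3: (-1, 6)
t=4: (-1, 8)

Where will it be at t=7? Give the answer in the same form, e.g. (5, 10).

(-7, 4)

The moves between consecutive positions are (-3, -3), (+0, +2), (-3, -3), (+0, +2); they repeat the 2-cycle [(-3, -3), (+0, +2)].
step 5: apply (-3, -3) → (-4, 5)
step 6: apply (+0, +2) → (-4, 7)
step 7: apply (-3, -3) → (-7, 4)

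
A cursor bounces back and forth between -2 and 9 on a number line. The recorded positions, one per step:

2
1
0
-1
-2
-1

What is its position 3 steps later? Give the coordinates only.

2

The value travels 1 per step and bounces off the walls at -2 and 9.
  step 6: -1 → 0
  step 7: 0 → 1
  step 8: 1 → 2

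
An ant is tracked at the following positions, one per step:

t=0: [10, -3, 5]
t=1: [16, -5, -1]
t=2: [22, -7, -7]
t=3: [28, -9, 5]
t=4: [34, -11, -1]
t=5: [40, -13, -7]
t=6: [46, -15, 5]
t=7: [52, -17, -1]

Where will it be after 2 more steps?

The first coordinate changes by +6 each step, so at step 9 it is 10 + 9·(6) = 64.
The second coordinate changes by -2 each step, so at step 9 it is -3 + 9·(-2) = -21.
The third coordinate repeats the cycle [5, -1, -7] with period 3; step 9 mod 3 = 0, giving 5.

[64, -21, 5]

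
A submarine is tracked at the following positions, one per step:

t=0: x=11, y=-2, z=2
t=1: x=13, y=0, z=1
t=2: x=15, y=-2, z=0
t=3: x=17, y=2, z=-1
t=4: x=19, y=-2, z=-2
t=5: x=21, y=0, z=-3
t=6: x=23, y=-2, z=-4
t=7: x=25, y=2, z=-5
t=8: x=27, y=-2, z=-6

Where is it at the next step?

The x coordinate changes by +2 each step, so at step 9 it is 11 + 9·(2) = 29.
The y coordinate repeats the cycle [-2, 0, -2, 2] with period 4; step 9 mod 4 = 1, giving 0.
The z coordinate changes by -1 each step, so at step 9 it is 2 + 9·(-1) = -7.

x=29, y=0, z=-7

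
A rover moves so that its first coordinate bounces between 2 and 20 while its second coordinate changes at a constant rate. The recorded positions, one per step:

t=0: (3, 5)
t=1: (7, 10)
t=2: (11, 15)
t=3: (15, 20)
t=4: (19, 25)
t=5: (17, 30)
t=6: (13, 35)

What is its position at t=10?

(7, 55)

The first coordinate travels 4 per step and bounces off the walls at 2 and 20.
  step 7: 13 → 9
  step 8: 9 → 5
  step 9: 5 → 3
  step 10: 3 → 7
The second coordinate changes by +5 each step: at step 10 it is 55.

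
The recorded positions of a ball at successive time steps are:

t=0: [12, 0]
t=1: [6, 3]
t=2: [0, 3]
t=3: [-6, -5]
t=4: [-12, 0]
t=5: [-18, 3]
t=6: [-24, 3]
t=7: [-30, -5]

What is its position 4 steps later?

[-54, -5]

First: linear, -6 per step → -54 at step 11.
Second: cycles through 0, 3, 3, -5 every 4 steps. Step 11 lands at position 3 of the cycle → -5.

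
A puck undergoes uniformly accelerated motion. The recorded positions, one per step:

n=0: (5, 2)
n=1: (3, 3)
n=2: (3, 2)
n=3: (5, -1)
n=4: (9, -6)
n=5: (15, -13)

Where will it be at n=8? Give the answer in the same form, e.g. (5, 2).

(45, -46)

Taking differences between consecutive positions: (-2, +1), (+0, -1), (+2, -3), (+4, -5), (+6, -7). These grow by (+2, -2) each step.
step 6: (15, -13) + (+8, -9) → (23, -22)
step 7: (23, -22) + (+10, -11) → (33, -33)
step 8: (33, -33) + (+12, -13) → (45, -46)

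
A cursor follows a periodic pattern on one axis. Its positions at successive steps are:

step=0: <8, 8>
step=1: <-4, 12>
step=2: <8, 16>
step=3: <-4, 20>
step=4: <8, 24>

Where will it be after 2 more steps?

<8, 32>

The first coordinate repeats the cycle [8, -4] with period 2; step 6 mod 2 = 0, giving 8.
The second coordinate changes by +4 each step, so at step 6 it is 8 + 6·(4) = 32.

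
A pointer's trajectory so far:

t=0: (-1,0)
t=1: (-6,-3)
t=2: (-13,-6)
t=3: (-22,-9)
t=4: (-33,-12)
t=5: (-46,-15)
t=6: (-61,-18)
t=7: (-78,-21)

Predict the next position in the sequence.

(-97,-24)

Taking differences between consecutive positions: (-5,-3), (-7,-3), (-9,-3), (-11,-3), (-13,-3), (-15,-3), (-17,-3). These grow by (-2,+0) each step.
step 8: (-78,-21) + (-19,-3) → (-97,-24)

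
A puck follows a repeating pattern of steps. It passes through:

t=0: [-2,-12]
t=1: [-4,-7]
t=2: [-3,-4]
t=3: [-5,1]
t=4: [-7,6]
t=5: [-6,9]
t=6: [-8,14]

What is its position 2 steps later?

The moves between consecutive positions are [-2,+5], [+1,+3], [-2,+5], [-2,+5], [+1,+3], [-2,+5]; they repeat the 3-cycle [[-2,+5], [+1,+3], [-2,+5]].
step 7: apply [-2,+5] → [-10,19]
step 8: apply [+1,+3] → [-9,22]

[-9,22]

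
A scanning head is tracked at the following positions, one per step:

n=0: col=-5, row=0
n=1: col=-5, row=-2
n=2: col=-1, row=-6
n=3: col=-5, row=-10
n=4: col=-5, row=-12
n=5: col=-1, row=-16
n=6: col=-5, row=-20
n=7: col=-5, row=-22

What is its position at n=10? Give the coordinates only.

The moves between consecutive positions are (+0, -2), (+4, -4), (-4, -4), (+0, -2), (+4, -4), (-4, -4), (+0, -2); they repeat the 3-cycle [(+0, -2), (+4, -4), (-4, -4)].
step 8: apply (+4, -4) → col=-1, row=-26
step 9: apply (-4, -4) → col=-5, row=-30
step 10: apply (+0, -2) → col=-5, row=-32

col=-5, row=-32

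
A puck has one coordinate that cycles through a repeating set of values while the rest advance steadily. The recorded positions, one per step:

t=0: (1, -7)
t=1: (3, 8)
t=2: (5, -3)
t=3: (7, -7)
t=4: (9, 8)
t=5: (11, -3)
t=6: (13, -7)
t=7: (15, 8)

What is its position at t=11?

The first coordinate changes by +2 each step, so at step 11 it is 1 + 11·(2) = 23.
The second coordinate repeats the cycle [-7, 8, -3] with period 3; step 11 mod 3 = 2, giving -3.

(23, -3)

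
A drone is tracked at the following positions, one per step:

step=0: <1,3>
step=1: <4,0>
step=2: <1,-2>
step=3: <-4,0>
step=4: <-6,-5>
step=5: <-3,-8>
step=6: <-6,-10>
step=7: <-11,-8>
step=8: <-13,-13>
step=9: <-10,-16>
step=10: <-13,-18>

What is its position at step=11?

The moves between consecutive positions are <+3,-3>, <-3,-2>, <-5,+2>, <-2,-5>, <+3,-3>, <-3,-2>, <-5,+2>, <-2,-5>, <+3,-3>, <-3,-2>; they repeat the 4-cycle [<+3,-3>, <-3,-2>, <-5,+2>, <-2,-5>].
step 11: apply <-5,+2> → <-18,-16>

<-18,-16>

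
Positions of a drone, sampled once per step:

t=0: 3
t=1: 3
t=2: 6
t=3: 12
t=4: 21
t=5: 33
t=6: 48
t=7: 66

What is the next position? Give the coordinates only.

87

First differences are +0, +3, +6, +9, +12, +15, +18; their common second difference is +3 (constant acceleration).
step 8: 66 + 21 → 87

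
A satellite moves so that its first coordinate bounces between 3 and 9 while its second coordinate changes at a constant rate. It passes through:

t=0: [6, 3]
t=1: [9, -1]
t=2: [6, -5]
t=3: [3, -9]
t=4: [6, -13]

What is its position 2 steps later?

The first coordinate travels 3 per step and bounces off the walls at 3 and 9.
  step 5: 6 → 9
  step 6: 9 → 6
The second coordinate changes by -4 each step: at step 6 it is -21.

[6, -21]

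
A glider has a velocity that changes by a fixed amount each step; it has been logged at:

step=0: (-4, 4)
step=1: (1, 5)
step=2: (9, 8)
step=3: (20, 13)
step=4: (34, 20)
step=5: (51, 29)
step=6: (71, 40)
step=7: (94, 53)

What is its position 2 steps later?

(149, 85)

Successive displacements: (+5, +1), (+8, +3), (+11, +5), (+14, +7), (+17, +9), (+20, +11), (+23, +13) — each changes by (+3, +2).
step 8: (94, 53) + (+26, +15) → (120, 68)
step 9: (120, 68) + (+29, +17) → (149, 85)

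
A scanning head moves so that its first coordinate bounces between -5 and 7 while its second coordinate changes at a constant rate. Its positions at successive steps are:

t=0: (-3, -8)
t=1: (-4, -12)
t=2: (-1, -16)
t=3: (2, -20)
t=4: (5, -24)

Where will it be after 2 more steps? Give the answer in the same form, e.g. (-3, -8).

(3, -32)

The first coordinate travels 3 per step and bounces off the walls at -5 and 7.
  step 5: 5 → 6
  step 6: 6 → 3
The second coordinate changes by -4 each step: at step 6 it is -32.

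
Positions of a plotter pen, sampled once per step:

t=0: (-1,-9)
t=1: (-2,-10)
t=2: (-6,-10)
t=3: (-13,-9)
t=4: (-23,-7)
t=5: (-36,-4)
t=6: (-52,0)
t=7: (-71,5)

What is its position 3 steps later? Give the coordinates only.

Successive displacements: (-1,-1), (-4,+0), (-7,+1), (-10,+2), (-13,+3), (-16,+4), (-19,+5) — each changes by (-3,+1).
step 8: (-71,5) + (-22,+6) → (-93,11)
step 9: (-93,11) + (-25,+7) → (-118,18)
step 10: (-118,18) + (-28,+8) → (-146,26)

(-146,26)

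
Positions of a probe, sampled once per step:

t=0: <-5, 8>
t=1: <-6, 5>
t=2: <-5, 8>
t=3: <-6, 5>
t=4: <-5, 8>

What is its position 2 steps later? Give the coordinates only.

<-5, 8>

Consecutive displacements <-1, -3>, <+1, +3>, <-1, -3>, <+1, +3> scale by a factor of -1 each step.
step 5: <-5, 8> + <-1, -3> → <-6, 5>
step 6: <-6, 5> + <+1, +3> → <-5, 8>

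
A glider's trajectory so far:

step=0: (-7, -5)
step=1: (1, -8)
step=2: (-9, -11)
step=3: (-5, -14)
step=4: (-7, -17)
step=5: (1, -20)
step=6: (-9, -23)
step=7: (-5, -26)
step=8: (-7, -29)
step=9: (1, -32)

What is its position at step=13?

(1, -44)

The first coordinate repeats the cycle [-7, 1, -9, -5] with period 4; step 13 mod 4 = 1, giving 1.
The second coordinate changes by -3 each step, so at step 13 it is -5 + 13·(-3) = -44.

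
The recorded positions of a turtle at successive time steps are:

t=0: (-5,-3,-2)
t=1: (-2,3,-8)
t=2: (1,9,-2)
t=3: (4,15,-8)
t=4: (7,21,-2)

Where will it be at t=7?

(16,39,-8)

First: linear, +3 per step → 16 at step 7.
Second: linear, +6 per step → 39 at step 7.
Third: cycles through -2, -8 every 2 steps. Step 7 lands at position 1 of the cycle → -8.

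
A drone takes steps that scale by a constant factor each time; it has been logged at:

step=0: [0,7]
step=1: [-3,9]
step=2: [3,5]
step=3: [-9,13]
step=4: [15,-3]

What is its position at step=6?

[63,-35]

The jumps are [-3,+2], [+6,-4], [-12,+8], [+24,-16] — a geometric progression with ratio -2.
step 5: [15,-3] + [-48,+32] → [-33,29]
step 6: [-33,29] + [+96,-64] → [63,-35]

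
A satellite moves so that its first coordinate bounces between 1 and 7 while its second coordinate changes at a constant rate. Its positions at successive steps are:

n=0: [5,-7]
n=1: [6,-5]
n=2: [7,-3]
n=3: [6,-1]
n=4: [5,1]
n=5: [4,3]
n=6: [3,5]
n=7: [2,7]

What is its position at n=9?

[2,11]

The first coordinate travels 1 per step and bounces off the walls at 1 and 7.
  step 8: 2 → 1
  step 9: 1 → 2
The second coordinate changes by +2 each step: at step 9 it is 11.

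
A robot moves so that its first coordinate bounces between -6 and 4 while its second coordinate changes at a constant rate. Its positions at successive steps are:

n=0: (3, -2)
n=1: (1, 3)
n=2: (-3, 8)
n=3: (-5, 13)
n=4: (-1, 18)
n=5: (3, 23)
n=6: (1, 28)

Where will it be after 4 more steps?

The first coordinate travels 4 per step and bounces off the walls at -6 and 4.
  step 7: 1 → -3
  step 8: -3 → -5
  step 9: -5 → -1
  step 10: -1 → 3
The second coordinate changes by +5 each step: at step 10 it is 48.

(3, 48)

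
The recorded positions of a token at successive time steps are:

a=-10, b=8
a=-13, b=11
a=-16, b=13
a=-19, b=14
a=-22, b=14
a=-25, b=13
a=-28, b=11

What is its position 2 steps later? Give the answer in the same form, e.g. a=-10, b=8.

First differences are (-3, +3), (-3, +2), (-3, +1), (-3, +0), (-3, -1), (-3, -2); their common second difference is (+0, -1) (constant acceleration).
step 7: a=-28, b=11 + (-3, -3) → a=-31, b=8
step 8: a=-31, b=8 + (-3, -4) → a=-34, b=4

a=-34, b=4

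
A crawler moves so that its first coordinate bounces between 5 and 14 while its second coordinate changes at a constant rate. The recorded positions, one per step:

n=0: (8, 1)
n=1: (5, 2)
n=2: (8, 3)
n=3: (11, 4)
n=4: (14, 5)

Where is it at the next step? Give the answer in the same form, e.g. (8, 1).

The first coordinate reflects between 5 and 14, moving 3 per step.
  step 5: 14 → 11
The second coordinate changes by +1 each step: at step 5 it is 6.

(11, 6)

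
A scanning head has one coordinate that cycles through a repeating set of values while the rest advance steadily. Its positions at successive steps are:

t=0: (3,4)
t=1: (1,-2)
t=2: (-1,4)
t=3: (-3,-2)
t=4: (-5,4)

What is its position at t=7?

(-11,-2)

The first coordinate changes by -2 each step, so at step 7 it is 3 + 7·(-2) = -11.
The second coordinate repeats the cycle [4, -2] with period 2; step 7 mod 2 = 1, giving -2.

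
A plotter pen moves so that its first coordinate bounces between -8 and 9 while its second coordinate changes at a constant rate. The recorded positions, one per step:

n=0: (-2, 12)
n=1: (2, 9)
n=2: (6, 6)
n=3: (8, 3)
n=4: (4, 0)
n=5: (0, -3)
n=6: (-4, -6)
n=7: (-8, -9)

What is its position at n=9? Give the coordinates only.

(0, -15)

The first coordinate reflects between -8 and 9, moving 4 per step.
  step 8: -8 → -4
  step 9: -4 → 0
The second coordinate changes by -3 each step: at step 9 it is -15.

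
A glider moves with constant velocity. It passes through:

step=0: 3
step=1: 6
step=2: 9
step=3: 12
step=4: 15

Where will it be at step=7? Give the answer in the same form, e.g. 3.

24

Each step adds +3 to the position.
step 5: 15 + 3 → 18
step 6: 18 + 3 → 21
step 7: 21 + 3 → 24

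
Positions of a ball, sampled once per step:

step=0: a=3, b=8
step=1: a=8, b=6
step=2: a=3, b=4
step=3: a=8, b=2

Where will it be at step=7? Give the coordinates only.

The a coordinate repeats the cycle [3, 8] with period 2; step 7 mod 2 = 1, giving 8.
The b coordinate changes by -2 each step, so at step 7 it is 8 + 7·(-2) = -6.

a=8, b=-6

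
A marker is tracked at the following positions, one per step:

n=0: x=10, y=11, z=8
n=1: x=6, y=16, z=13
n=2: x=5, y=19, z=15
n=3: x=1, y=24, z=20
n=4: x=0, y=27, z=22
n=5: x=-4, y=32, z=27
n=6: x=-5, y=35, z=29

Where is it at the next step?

The moves between consecutive positions are (-4,+5,+5), (-1,+3,+2), (-4,+5,+5), (-1,+3,+2), (-4,+5,+5), (-1,+3,+2); they repeat the 2-cycle [(-4,+5,+5), (-1,+3,+2)].
step 7: apply (-4,+5,+5) → x=-9, y=40, z=34

x=-9, y=40, z=34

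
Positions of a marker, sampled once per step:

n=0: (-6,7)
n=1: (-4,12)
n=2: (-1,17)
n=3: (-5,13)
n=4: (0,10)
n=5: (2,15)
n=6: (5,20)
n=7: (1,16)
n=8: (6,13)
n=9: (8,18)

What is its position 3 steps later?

The moves between consecutive positions are (+2,+5), (+3,+5), (-4,-4), (+5,-3), (+2,+5), (+3,+5), (-4,-4), (+5,-3), (+2,+5); they repeat the 4-cycle [(+2,+5), (+3,+5), (-4,-4), (+5,-3)].
step 10: apply (+3,+5) → (11,23)
step 11: apply (-4,-4) → (7,19)
step 12: apply (+5,-3) → (12,16)

(12,16)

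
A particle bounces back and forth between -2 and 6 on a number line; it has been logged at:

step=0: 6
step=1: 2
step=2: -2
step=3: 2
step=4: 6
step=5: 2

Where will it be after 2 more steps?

The value reflects between -2 and 6, moving 4 per step.
  step 6: 2 → -2
  step 7: -2 → 2

2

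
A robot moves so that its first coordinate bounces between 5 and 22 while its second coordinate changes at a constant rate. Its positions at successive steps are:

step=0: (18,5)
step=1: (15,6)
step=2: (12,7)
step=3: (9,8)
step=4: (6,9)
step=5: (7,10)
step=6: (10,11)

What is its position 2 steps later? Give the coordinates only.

(16,13)

The first coordinate travels 3 per step and bounces off the walls at 5 and 22.
  step 7: 10 → 13
  step 8: 13 → 16
The second coordinate changes by +1 each step: at step 8 it is 13.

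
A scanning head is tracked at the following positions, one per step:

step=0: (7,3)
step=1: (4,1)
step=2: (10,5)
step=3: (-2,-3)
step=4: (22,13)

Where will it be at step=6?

(70,45)

Consecutive displacements (-3,-2), (+6,+4), (-12,-8), (+24,+16) scale by a factor of -2 each step.
step 5: (22,13) + (-48,-32) → (-26,-19)
step 6: (-26,-19) + (+96,+64) → (70,45)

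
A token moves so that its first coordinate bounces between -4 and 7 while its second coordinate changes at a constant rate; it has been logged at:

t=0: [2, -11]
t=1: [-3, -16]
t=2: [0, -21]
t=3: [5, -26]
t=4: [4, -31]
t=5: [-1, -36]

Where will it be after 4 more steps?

[1, -56]

The first coordinate reflects between -4 and 7, moving 5 per step.
  step 6: -1 → -2
  step 7: -2 → 3
  step 8: 3 → 6
  step 9: 6 → 1
The second coordinate changes by -5 each step: at step 9 it is -56.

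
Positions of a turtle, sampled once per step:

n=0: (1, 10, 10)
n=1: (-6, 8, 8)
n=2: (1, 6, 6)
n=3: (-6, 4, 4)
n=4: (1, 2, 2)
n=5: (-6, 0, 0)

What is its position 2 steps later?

The first coordinate repeats the cycle [1, -6] with period 2; step 7 mod 2 = 1, giving -6.
The second coordinate changes by -2 each step, so at step 7 it is 10 + 7·(-2) = -4.
The third coordinate changes by -2 each step, so at step 7 it is 10 + 7·(-2) = -4.

(-6, -4, -4)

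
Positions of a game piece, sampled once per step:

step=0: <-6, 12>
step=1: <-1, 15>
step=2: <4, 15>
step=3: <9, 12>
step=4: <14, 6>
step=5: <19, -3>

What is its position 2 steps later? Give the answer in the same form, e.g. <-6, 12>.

Successive displacements: <+5, +3>, <+5, +0>, <+5, -3>, <+5, -6>, <+5, -9> — each changes by <+0, -3>.
step 6: <19, -3> + <+5, -12> → <24, -15>
step 7: <24, -15> + <+5, -15> → <29, -30>

<29, -30>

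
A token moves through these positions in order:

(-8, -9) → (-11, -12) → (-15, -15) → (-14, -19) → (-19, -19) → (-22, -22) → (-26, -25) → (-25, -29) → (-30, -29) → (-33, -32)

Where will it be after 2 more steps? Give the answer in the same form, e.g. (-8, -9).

(-36, -39)

Step-to-step displacements: (-3, -3), (-4, -3), (+1, -4), (-5, +0), (-3, -3), (-4, -3), (+1, -4), (-5, +0), (-3, -3) — a repeating cycle of length 4.
step 10: apply (-4, -3) → (-37, -35)
step 11: apply (+1, -4) → (-36, -39)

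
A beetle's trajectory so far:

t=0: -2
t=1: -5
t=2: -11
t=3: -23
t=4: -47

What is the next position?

-95

The jumps are -3, -6, -12, -24 — a geometric progression with ratio 2.
step 5: -47 − 48 → -95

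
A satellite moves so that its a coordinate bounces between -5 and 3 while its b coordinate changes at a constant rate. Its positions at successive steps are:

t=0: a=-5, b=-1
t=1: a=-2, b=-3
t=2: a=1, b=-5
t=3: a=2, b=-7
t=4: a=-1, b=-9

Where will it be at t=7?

The a coordinate reflects between -5 and 3, moving 3 per step.
  step 5: -1 → -4
  step 6: -4 → -3
  step 7: -3 → 0
The b coordinate changes by -2 each step: at step 7 it is -15.

a=0, b=-15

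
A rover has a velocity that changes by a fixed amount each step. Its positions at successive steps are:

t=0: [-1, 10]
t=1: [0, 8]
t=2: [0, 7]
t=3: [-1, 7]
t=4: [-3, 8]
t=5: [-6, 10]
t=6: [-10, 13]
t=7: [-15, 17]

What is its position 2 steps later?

[-28, 28]

Taking differences between consecutive positions: [+1, -2], [+0, -1], [-1, +0], [-2, +1], [-3, +2], [-4, +3], [-5, +4]. These grow by [-1, +1] each step.
step 8: [-15, 17] + [-6, +5] → [-21, 22]
step 9: [-21, 22] + [-7, +6] → [-28, 28]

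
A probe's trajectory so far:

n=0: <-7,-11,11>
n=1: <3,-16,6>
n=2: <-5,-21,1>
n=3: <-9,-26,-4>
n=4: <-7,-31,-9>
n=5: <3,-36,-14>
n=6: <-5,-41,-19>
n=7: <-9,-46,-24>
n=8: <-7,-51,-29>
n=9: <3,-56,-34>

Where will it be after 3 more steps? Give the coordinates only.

The first coordinate repeats the cycle [-7, 3, -5, -9] with period 4; step 12 mod 4 = 0, giving -7.
The second coordinate changes by -5 each step, so at step 12 it is -11 + 12·(-5) = -71.
The third coordinate changes by -5 each step, so at step 12 it is 11 + 12·(-5) = -49.

<-7,-71,-49>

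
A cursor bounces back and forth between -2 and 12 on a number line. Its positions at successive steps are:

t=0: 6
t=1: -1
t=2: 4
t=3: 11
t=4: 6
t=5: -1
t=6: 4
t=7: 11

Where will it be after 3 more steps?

The value reflects between -2 and 12, moving 7 per step.
  step 8: 11 → 6
  step 9: 6 → -1
  step 10: -1 → 4

4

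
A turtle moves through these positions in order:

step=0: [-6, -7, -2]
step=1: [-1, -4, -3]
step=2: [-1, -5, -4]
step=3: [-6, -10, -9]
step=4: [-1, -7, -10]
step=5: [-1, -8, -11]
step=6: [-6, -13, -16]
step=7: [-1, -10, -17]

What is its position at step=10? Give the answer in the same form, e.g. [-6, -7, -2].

Differencing gives [+5, +3, -1], [+0, -1, -1], [-5, -5, -5], [+5, +3, -1], [+0, -1, -1], [-5, -5, -5], [+5, +3, -1]. This is the pattern [+5, +3, -1], [+0, -1, -1], [-5, -5, -5] repeated.
step 8: apply [+0, -1, -1] → [-1, -11, -18]
step 9: apply [-5, -5, -5] → [-6, -16, -23]
step 10: apply [+5, +3, -1] → [-1, -13, -24]

[-1, -13, -24]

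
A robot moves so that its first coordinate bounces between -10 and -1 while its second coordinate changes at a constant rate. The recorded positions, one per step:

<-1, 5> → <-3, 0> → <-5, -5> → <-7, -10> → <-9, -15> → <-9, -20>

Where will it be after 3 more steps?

The first coordinate reflects between -10 and -1, moving 2 per step.
  step 6: -9 → -7
  step 7: -7 → -5
  step 8: -5 → -3
The second coordinate changes by -5 each step: at step 8 it is -35.

<-3, -35>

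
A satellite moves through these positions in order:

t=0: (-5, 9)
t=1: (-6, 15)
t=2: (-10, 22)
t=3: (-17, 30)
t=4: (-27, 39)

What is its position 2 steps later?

(-56, 60)

First differences are (-1, +6), (-4, +7), (-7, +8), (-10, +9); their common second difference is (-3, +1) (constant acceleration).
step 5: (-27, 39) + (-13, +10) → (-40, 49)
step 6: (-40, 49) + (-16, +11) → (-56, 60)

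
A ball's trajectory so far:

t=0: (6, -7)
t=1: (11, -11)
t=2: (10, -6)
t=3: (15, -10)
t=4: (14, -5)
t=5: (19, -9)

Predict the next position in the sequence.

Differencing gives (+5, -4), (-1, +5), (+5, -4), (-1, +5), (+5, -4). This is the pattern (+5, -4), (-1, +5) repeated.
step 6: apply (-1, +5) → (18, -4)

(18, -4)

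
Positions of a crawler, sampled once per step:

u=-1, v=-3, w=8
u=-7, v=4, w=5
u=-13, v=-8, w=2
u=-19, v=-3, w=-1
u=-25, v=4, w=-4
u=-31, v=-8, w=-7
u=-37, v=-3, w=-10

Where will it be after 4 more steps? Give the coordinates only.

u=-61, v=4, w=-22

The u coordinate changes by -6 each step, so at step 10 it is -1 + 10·(-6) = -61.
The v coordinate repeats the cycle [-3, 4, -8] with period 3; step 10 mod 3 = 1, giving 4.
The w coordinate changes by -3 each step, so at step 10 it is 8 + 10·(-3) = -22.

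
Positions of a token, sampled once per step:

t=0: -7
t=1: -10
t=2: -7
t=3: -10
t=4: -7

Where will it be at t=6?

-7

Consecutive displacements -3, +3, -3, +3 scale by a factor of -1 each step.
step 5: -7 − 3 → -10
step 6: -10 + 3 → -7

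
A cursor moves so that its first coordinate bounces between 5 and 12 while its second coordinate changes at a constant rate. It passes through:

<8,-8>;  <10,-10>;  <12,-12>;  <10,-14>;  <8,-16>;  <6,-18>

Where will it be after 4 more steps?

<12,-26>

The first coordinate reflects between 5 and 12, moving 2 per step.
  step 6: 6 → 6
  step 7: 6 → 8
  step 8: 8 → 10
  step 9: 10 → 12
The second coordinate changes by -2 each step: at step 9 it is -26.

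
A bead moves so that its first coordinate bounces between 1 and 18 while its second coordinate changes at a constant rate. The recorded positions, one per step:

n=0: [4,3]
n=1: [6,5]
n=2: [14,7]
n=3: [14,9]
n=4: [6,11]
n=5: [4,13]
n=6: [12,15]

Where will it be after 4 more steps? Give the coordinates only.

The first coordinate reflects between 1 and 18, moving 8 per step.
  step 7: 12 → 16
  step 8: 16 → 8
  step 9: 8 → 2
  step 10: 2 → 10
The second coordinate changes by +2 each step: at step 10 it is 23.

[10,23]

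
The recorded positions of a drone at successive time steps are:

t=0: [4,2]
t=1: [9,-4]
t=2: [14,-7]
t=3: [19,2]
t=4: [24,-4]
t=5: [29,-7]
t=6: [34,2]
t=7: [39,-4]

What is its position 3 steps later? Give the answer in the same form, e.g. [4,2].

[54,-4]

First: linear, +5 per step → 54 at step 10.
Second: cycles through 2, -4, -7 every 3 steps. Step 10 lands at position 1 of the cycle → -4.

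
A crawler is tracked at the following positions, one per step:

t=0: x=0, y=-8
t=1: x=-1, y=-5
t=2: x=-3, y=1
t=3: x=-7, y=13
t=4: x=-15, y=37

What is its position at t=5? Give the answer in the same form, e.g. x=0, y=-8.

Step-to-step displacements: (-1, +3), (-2, +6), (-4, +12), (-8, +24); each is 2× the previous.
step 5: x=-15, y=37 + (-16, +48) → x=-31, y=85

x=-31, y=85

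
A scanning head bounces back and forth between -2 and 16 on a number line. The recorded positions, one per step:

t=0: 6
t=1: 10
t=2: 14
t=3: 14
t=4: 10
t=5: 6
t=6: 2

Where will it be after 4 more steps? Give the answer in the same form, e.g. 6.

The value travels 4 per step and bounces off the walls at -2 and 16.
  step 7: 2 → -2
  step 8: -2 → 2
  step 9: 2 → 6
  step 10: 6 → 10

10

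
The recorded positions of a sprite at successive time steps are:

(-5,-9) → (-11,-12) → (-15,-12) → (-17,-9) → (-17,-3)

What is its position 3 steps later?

(-5,33)

Successive displacements: (-6,-3), (-4,+0), (-2,+3), (+0,+6) — each changes by (+2,+3).
step 5: (-17,-3) + (+2,+9) → (-15,6)
step 6: (-15,6) + (+4,+12) → (-11,18)
step 7: (-11,18) + (+6,+15) → (-5,33)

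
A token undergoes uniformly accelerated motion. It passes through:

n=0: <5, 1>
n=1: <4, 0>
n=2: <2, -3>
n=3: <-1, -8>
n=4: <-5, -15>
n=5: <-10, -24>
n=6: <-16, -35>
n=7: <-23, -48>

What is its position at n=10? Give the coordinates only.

<-50, -99>

First differences are <-1, -1>, <-2, -3>, <-3, -5>, <-4, -7>, <-5, -9>, <-6, -11>, <-7, -13>; their common second difference is <-1, -2> (constant acceleration).
step 8: <-23, -48> + <-8, -15> → <-31, -63>
step 9: <-31, -63> + <-9, -17> → <-40, -80>
step 10: <-40, -80> + <-10, -19> → <-50, -99>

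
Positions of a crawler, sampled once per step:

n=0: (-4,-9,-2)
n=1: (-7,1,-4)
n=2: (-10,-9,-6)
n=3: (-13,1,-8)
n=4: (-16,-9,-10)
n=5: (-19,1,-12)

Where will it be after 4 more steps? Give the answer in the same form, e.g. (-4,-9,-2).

(-31,1,-20)

The first coordinate changes by -3 each step, so at step 9 it is -4 + 9·(-3) = -31.
The second coordinate repeats the cycle [-9, 1] with period 2; step 9 mod 2 = 1, giving 1.
The third coordinate changes by -2 each step, so at step 9 it is -2 + 9·(-2) = -20.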